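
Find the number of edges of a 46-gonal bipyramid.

138

A bipyramid over an n-gon has 2n triangular faces and n + 2 vertices: V = 46 + 2 = 48, E = 3·46 = 138, F = 2·46 = 92.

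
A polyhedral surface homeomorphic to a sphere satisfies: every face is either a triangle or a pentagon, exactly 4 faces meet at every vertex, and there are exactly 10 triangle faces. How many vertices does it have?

Let x be the number of pentagons; then F = 10 + x.
Edge–face incidences: 2E = 3·10 + 5·x = 30 + 5x.
Every vertex has degree 4, so 4V = 2E.
Euler: V − E + F = 2 ⇒ (2E)/4 − E + (10 + x) = 2.
Multiply by 8: 2·(2E) − 4·(2E) + 8·(10 + x) = 16, i.e. 80 + 8x − 2·(30 + 5x) = 16.
Collecting terms: −2x + 20 = 16, so −2x = −4, so x = 2.
Then 2E = 30 + 5·2 = 40, so E = 20, V = 2E/4 = 10, F = 10 + 2 = 12.

10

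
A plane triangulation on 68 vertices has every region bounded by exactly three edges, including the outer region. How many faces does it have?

132

In a plane triangulation 3F = 2E and V − E + F = 2, so F = 2V − 4 = 2·68 − 4 = 132.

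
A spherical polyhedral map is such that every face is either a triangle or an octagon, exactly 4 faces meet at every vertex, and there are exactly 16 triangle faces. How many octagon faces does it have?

2

Let x be the number of octagons; then F = 16 + x.
Edge–face incidences: 2E = 3·16 + 8·x = 48 + 8x.
Every vertex has degree 4, so 4V = 2E.
Euler: V − E + F = 2 ⇒ (2E)/4 − E + (16 + x) = 2.
Multiply by 8: 2·(2E) − 4·(2E) + 8·(16 + x) = 16, i.e. 128 + 8x − 2·(48 + 8x) = 16.
Collecting terms: −8x + 32 = 16, so −8x = −16, so x = 2.
Then 2E = 48 + 8·2 = 64, so E = 32, V = 2E/4 = 16, F = 16 + 2 = 18.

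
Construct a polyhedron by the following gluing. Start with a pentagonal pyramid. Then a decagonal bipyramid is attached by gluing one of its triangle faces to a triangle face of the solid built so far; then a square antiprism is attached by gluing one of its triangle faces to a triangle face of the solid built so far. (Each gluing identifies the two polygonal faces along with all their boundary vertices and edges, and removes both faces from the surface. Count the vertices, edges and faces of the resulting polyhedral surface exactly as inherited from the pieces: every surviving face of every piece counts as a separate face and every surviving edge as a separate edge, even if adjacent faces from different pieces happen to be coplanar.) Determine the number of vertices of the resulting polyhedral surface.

20

A pentagonal pyramid: V=6, E=10, F=6.
Attach a decagonal bipyramid (V=12, E=30, F=20) along a 3-gon: merge 3 vertices and 3 edges, delete both glued faces → V=15, E=37, F=24.
Attach a square antiprism (V=8, E=16, F=10) along a 3-gon: merge 3 vertices and 3 edges, delete both glued faces → V=20, E=50, F=32.
Check: V − E + F = 20 − 50 + 32 = 2.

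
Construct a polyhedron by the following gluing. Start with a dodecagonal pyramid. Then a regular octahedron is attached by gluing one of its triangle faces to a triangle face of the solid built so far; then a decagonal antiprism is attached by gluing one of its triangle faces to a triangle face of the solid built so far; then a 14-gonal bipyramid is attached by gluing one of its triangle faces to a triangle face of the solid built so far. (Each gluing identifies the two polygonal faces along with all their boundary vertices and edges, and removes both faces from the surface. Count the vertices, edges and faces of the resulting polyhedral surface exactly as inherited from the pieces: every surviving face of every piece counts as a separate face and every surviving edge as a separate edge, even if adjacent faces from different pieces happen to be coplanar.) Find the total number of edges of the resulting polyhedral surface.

109

A dodecagonal pyramid: V=13, E=24, F=13.
Attach a regular octahedron (V=6, E=12, F=8) along a 3-gon: merge 3 vertices and 3 edges, delete both glued faces → V=16, E=33, F=19.
Attach a decagonal antiprism (V=20, E=40, F=22) along a 3-gon: merge 3 vertices and 3 edges, delete both glued faces → V=33, E=70, F=39.
Attach a 14-gonal bipyramid (V=16, E=42, F=28) along a 3-gon: merge 3 vertices and 3 edges, delete both glued faces → V=46, E=109, F=65.
Check: V − E + F = 46 − 109 + 65 = 2.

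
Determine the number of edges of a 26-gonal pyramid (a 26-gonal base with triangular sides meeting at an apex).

A pyramid on an n-gon base has one n-gon and n triangles: V = 26 + 1 = 27, E = 2·26 = 52, F = 26 + 1 = 27.

52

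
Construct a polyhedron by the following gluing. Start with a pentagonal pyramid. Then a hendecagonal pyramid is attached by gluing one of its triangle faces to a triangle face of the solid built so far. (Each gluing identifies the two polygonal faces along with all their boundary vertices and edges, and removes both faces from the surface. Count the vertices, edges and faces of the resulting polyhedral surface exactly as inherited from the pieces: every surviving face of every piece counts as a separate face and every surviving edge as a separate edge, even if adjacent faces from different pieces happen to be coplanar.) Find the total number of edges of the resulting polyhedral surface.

A pentagonal pyramid: V=6, E=10, F=6.
Attach a hendecagonal pyramid (V=12, E=22, F=12) along a 3-gon: merge 3 vertices and 3 edges, delete both glued faces → V=15, E=29, F=16.
Check: V − E + F = 15 − 29 + 16 = 2.

29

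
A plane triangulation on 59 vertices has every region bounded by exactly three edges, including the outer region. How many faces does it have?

In a plane triangulation 3F = 2E and V − E + F = 2, so F = 2V − 4 = 2·59 − 4 = 114.

114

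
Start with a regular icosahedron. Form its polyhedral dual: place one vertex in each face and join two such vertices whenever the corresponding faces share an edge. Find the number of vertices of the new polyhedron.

20

The base solid has V = 12, E = 30, F = 20.
The dual swaps V and F and preserves E: V′ = F = 20, E′ = E = 30, F′ = V = 12.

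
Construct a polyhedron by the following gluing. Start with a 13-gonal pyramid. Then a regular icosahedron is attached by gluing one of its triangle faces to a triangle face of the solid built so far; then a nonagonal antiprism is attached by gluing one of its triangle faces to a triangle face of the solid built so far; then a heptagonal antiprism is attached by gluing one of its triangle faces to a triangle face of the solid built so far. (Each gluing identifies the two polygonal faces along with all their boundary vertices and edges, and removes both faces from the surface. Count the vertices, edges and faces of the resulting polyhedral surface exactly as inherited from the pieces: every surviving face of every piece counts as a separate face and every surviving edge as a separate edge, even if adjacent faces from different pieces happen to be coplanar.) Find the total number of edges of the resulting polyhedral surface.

A 13-gonal pyramid: V=14, E=26, F=14.
Attach a regular icosahedron (V=12, E=30, F=20) along a 3-gon: merge 3 vertices and 3 edges, delete both glued faces → V=23, E=53, F=32.
Attach a nonagonal antiprism (V=18, E=36, F=20) along a 3-gon: merge 3 vertices and 3 edges, delete both glued faces → V=38, E=86, F=50.
Attach a heptagonal antiprism (V=14, E=28, F=16) along a 3-gon: merge 3 vertices and 3 edges, delete both glued faces → V=49, E=111, F=64.
Check: V − E + F = 49 − 111 + 64 = 2.

111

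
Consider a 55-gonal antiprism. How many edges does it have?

220

An antiprism on an n-gon has two n-gon caps and 2n triangles: V = 2·55 = 110, E = 4·55 = 220, F = 2·55 + 2 = 112.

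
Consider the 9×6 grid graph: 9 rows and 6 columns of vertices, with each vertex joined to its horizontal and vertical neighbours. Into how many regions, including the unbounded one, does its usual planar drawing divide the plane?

The grid has V = 9·6 = 54 vertices and E = 9·5 + 6·8 = 93 edges.
F = 2 − V + E = 2 − 54 + 93 = 41.

41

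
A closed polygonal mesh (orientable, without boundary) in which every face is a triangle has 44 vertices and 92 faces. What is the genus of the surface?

Every face is a triangle, so 2E = 3·92 = 276, giving E = 138.
χ = V − E + F = 44 − 138 + 92 = -2.
For a closed orientable surface χ = 2 − 2g, so g = (2 − (-2))/2 = 2.

2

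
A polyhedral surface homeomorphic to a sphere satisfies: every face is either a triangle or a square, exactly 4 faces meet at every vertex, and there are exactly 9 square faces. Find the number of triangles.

8

Let x be the number of triangles; then F = 9 + x.
Edge–face incidences: 2E = 4·9 + 3·x = 36 + 3x.
Every vertex has degree 4, so 4V = 2E.
Euler: V − E + F = 2 ⇒ (2E)/4 − E + (9 + x) = 2.
Multiply by 8: 2·(2E) − 4·(2E) + 8·(9 + x) = 16, i.e. 72 + 8x − 2·(36 + 3x) = 16.
Collecting terms: 2x = 16, so x = 8.
Then 2E = 36 + 3·8 = 60, so E = 30, V = 2E/4 = 15, F = 9 + 8 = 17.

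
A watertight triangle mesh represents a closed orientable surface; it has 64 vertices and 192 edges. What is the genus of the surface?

Every face is a triangle and each edge borders two faces, so 3F = 2·192, giving F = 128.
χ = V − E + F = 64 − 192 + 128 = 0.
For a closed orientable surface χ = 2 − 2g, so g = (2 − (0))/2 = 1.

1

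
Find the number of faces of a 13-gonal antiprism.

28

An antiprism on an n-gon has two n-gon caps and 2n triangles: V = 2·13 = 26, E = 4·13 = 52, F = 2·13 + 2 = 28.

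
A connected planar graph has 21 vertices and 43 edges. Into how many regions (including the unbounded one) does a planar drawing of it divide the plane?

24

Euler's formula for a connected plane graph: V − E + F = 2, so F = 2 − 21 + 43 = 24.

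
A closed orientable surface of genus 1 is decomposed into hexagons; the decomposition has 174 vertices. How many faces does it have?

87

χ = 2 − 2·1 = 0, and every face is a hexagon so 6F = 2E.
V − E + F = 0 with E = 6F/2 gives 174 − (6/2 − 1)·F = 0, so F = 87 and E = 261.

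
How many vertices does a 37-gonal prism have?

A prism on an n-gon has two n-gon bases and n rectangular sides: V = 2·37 = 74, E = 3·37 = 111, F = 37 + 2 = 39.

74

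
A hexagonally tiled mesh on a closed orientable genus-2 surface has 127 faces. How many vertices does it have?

χ = 2 − 2·2 = -2, and every face is a hexagon so 6F = 2E.
E = 6·127/2 = 381. Then V = -2 + E − F = -2 + 381 − 127 = 252.

252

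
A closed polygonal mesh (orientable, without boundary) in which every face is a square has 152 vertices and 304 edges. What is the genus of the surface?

Every face is a square and each edge borders two faces, so 4F = 2·304, giving F = 152.
χ = V − E + F = 152 − 304 + 152 = 0.
For a closed orientable surface χ = 2 − 2g, so g = (2 − (0))/2 = 1.

1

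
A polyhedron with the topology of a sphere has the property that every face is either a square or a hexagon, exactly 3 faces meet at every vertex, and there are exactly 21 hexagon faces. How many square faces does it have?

Let x be the number of squares; then F = 21 + x.
Edge–face incidences: 2E = 6·21 + 4·x = 126 + 4x.
Every vertex has degree 3, so 3V = 2E.
Euler: V − E + F = 2 ⇒ (2E)/3 − E + (21 + x) = 2.
Multiply by 6: 2·(2E) − 3·(2E) + 6·(21 + x) = 12, i.e. 126 + 6x − (126 + 4x) = 12.
Collecting terms: 2x = 12, so x = 6.
Then 2E = 126 + 4·6 = 150, so E = 75, V = 2E/3 = 50, F = 21 + 6 = 27.

6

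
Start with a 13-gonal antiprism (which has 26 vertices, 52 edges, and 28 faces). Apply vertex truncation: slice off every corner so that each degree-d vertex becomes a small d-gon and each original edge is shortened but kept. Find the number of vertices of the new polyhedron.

104

Truncation replaces each original edge-end by a new vertex, so V′ = 2E = 104.
Each original edge survives, and each old vertex of degree d contributes d new edges; summing degrees gives Σd = 2E, so E′ = E + 2E = 3E = 156.
Each original face survives and each original vertex becomes one new face: F′ = F + V = 54.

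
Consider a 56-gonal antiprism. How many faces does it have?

114

An antiprism on an n-gon has two n-gon caps and 2n triangles: V = 2·56 = 112, E = 4·56 = 224, F = 2·56 + 2 = 114.
Check: V − E + F = 112 − 224 + 114 = 2.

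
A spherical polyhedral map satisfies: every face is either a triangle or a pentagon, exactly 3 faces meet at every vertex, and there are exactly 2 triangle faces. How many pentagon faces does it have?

6

Let x be the number of pentagons; then F = 2 + x.
Edge–face incidences: 2E = 3·2 + 5·x = 6 + 5x.
Every vertex has degree 3, so 3V = 2E.
Euler: V − E + F = 2 ⇒ (2E)/3 − E + (2 + x) = 2.
Multiply by 6: 2·(2E) − 3·(2E) + 6·(2 + x) = 12, i.e. 12 + 6x − (6 + 5x) = 12.
Collecting terms: x + 6 = 12, so x = 6.
Then 2E = 6 + 5·6 = 36, so E = 18, V = 2E/3 = 12, F = 2 + 6 = 8.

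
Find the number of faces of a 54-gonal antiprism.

An antiprism on an n-gon has two n-gon caps and 2n triangles: V = 2·54 = 108, E = 4·54 = 216, F = 2·54 + 2 = 110.

110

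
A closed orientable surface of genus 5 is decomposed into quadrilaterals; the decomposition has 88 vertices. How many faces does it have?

χ = 2 − 2·5 = -8, and every face is a square so 4F = 2E.
V − E + F = -8 with E = 4F/2 gives 88 − (4/2 − 1)·F = -8, so F = 96 and E = 192.

96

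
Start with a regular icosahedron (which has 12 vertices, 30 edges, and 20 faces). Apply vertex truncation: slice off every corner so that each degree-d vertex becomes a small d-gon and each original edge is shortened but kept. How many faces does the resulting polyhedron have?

Truncation replaces each original edge-end by a new vertex, so V′ = 2E = 60.
Each original edge survives, and each old vertex of degree d contributes d new edges; summing degrees gives Σd = 2E, so E′ = E + 2E = 3E = 90.
Each original face survives and each original vertex becomes one new face: F′ = F + V = 32.

32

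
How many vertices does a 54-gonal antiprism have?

108

An antiprism on an n-gon has two n-gon caps and 2n triangles: V = 2·54 = 108, E = 4·54 = 216, F = 2·54 + 2 = 110.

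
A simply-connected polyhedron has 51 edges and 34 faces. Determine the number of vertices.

Here V − E + F = 2.
V = 2 + E − F = 2 + 51 − 34 = 19.

19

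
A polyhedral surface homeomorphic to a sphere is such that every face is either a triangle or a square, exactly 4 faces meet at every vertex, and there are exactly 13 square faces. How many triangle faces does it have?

8

Let x be the number of triangles; then F = 13 + x.
Edge–face incidences: 2E = 4·13 + 3·x = 52 + 3x.
Every vertex has degree 4, so 4V = 2E.
Euler: V − E + F = 2 ⇒ (2E)/4 − E + (13 + x) = 2.
Multiply by 8: 2·(2E) − 4·(2E) + 8·(13 + x) = 16, i.e. 104 + 8x − 2·(52 + 3x) = 16.
Collecting terms: 2x = 16, so x = 8.
Then 2E = 52 + 3·8 = 76, so E = 38, V = 2E/4 = 19, F = 13 + 8 = 21.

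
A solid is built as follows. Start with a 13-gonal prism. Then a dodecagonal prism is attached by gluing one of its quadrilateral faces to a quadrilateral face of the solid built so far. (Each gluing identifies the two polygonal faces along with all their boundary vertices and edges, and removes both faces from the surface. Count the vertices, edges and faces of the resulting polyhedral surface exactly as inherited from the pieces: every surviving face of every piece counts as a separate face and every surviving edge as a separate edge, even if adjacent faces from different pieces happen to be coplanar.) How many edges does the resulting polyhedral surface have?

71

A 13-gonal prism: V=26, E=39, F=15.
Attach a dodecagonal prism (V=24, E=36, F=14) along a 4-gon: merge 4 vertices and 4 edges, delete both glued faces → V=46, E=71, F=27.
Check: V − E + F = 46 − 71 + 27 = 2.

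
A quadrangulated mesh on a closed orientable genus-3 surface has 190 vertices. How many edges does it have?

388

χ = 2 − 2·3 = -4, and every face is a square so 4F = 2E.
V − E + F = -4 with E = 4F/2 gives 190 − (4/2 − 1)·F = -4, so F = 194 and E = 388.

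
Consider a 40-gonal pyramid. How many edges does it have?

80

A pyramid on an n-gon base has one n-gon and n triangles: V = 40 + 1 = 41, E = 2·40 = 80, F = 40 + 1 = 41.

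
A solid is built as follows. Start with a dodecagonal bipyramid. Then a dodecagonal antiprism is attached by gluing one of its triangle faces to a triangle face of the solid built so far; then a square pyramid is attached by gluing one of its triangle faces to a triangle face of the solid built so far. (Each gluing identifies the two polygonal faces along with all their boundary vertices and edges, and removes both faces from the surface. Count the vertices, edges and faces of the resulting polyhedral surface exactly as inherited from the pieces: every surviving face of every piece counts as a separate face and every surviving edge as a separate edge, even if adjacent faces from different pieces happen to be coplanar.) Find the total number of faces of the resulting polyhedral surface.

51

A dodecagonal bipyramid: V=14, E=36, F=24.
Attach a dodecagonal antiprism (V=24, E=48, F=26) along a 3-gon: merge 3 vertices and 3 edges, delete both glued faces → V=35, E=81, F=48.
Attach a square pyramid (V=5, E=8, F=5) along a 3-gon: merge 3 vertices and 3 edges, delete both glued faces → V=37, E=86, F=51.
Check: V − E + F = 37 − 86 + 51 = 2.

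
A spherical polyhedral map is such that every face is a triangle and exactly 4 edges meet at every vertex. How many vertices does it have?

6

Each face has 3 edges and each edge borders two faces, so 2E = 3F.
Each vertex has degree 4, so 4V = 2E and hence V = 3F/4.
Euler: V − E + F = 2 ⇒ (3F/4) − (3F/2) + F = 2.
Multiply by 8: (6 − 12 + 8)F = 16, i.e. 2F = 16.
So F = 8, E = 3·8/2 = 12, V = 3·8/4 = 6.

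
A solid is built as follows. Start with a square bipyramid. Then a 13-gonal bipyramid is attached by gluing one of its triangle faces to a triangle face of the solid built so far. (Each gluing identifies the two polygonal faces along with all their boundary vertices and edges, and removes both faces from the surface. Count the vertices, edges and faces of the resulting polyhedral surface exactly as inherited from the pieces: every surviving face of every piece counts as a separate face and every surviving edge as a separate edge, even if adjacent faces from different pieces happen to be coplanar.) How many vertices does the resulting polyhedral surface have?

A square bipyramid: V=6, E=12, F=8.
Attach a 13-gonal bipyramid (V=15, E=39, F=26) along a 3-gon: merge 3 vertices and 3 edges, delete both glued faces → V=18, E=48, F=32.
Check: V − E + F = 18 − 48 + 32 = 2.

18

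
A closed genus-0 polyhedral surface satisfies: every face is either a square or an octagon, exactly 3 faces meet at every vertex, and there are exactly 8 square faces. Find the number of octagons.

2

Let x be the number of octagons; then F = 8 + x.
Edge–face incidences: 2E = 4·8 + 8·x = 32 + 8x.
Every vertex has degree 3, so 3V = 2E.
Euler: V − E + F = 2 ⇒ (2E)/3 − E + (8 + x) = 2.
Multiply by 6: 2·(2E) − 3·(2E) + 6·(8 + x) = 12, i.e. 48 + 6x − (32 + 8x) = 12.
Collecting terms: −2x + 16 = 12, so −2x = −4, so x = 2.
Then 2E = 32 + 8·2 = 48, so E = 24, V = 2E/3 = 16, F = 8 + 2 = 10.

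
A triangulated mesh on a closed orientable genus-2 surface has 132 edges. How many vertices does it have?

42

χ = 2 − 2·2 = -2, and every face is a triangle so 3F = 2E.
F = 2E/3 = 88. Then V = -2 + E − F = -2 + 132 − 88 = 42.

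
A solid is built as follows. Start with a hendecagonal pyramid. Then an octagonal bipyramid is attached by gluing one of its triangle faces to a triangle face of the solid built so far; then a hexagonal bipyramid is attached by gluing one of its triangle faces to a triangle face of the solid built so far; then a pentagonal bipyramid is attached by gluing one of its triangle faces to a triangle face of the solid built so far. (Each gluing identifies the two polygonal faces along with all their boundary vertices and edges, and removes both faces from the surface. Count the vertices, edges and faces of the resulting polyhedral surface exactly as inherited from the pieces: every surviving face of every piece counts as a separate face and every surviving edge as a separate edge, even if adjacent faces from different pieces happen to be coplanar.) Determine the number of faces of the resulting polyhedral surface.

44

A hendecagonal pyramid: V=12, E=22, F=12.
Attach an octagonal bipyramid (V=10, E=24, F=16) along a 3-gon: merge 3 vertices and 3 edges, delete both glued faces → V=19, E=43, F=26.
Attach a hexagonal bipyramid (V=8, E=18, F=12) along a 3-gon: merge 3 vertices and 3 edges, delete both glued faces → V=24, E=58, F=36.
Attach a pentagonal bipyramid (V=7, E=15, F=10) along a 3-gon: merge 3 vertices and 3 edges, delete both glued faces → V=28, E=70, F=44.
Check: V − E + F = 28 − 70 + 44 = 2.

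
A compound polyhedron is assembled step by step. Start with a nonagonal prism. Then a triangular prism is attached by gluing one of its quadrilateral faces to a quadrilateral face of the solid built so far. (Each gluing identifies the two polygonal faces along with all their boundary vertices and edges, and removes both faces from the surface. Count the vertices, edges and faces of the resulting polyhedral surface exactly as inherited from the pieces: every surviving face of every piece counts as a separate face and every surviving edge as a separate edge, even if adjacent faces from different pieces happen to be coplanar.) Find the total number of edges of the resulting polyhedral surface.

A nonagonal prism: V=18, E=27, F=11.
Attach a triangular prism (V=6, E=9, F=5) along a 4-gon: merge 4 vertices and 4 edges, delete both glued faces → V=20, E=32, F=14.
Check: V − E + F = 20 − 32 + 14 = 2.

32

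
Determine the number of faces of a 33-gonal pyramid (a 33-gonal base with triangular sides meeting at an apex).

A pyramid on an n-gon base has one n-gon and n triangles: V = 33 + 1 = 34, E = 2·33 = 66, F = 33 + 1 = 34.

34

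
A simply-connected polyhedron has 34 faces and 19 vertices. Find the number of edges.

Here V − E + F = 2.
E = V + F − (2) = 19 + 34 − (2) = 51.

51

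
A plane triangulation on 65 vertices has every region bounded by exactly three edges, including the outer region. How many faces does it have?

126

In a plane triangulation 3F = 2E and V − E + F = 2, so F = 2V − 4 = 2·65 − 4 = 126.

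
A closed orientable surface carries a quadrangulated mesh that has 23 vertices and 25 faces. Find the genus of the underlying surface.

Every face is a square, so 2E = 4·25 = 100, giving E = 50.
χ = V − E + F = 23 − 50 + 25 = -2.
For a closed orientable surface χ = 2 − 2g, so g = (2 − (-2))/2 = 2.

2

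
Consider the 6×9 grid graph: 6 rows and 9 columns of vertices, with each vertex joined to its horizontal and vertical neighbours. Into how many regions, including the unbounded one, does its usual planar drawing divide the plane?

The grid has V = 6·9 = 54 vertices and E = 6·8 + 9·5 = 93 edges.
F = 2 − V + E = 2 − 54 + 93 = 41.

41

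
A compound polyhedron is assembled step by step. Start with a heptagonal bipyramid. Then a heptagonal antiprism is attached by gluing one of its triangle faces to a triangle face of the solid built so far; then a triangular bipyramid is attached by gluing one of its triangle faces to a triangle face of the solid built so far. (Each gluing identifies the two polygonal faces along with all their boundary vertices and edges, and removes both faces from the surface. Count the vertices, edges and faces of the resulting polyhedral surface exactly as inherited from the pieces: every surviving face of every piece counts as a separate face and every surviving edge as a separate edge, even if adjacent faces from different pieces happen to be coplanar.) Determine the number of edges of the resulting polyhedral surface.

A heptagonal bipyramid: V=9, E=21, F=14.
Attach a heptagonal antiprism (V=14, E=28, F=16) along a 3-gon: merge 3 vertices and 3 edges, delete both glued faces → V=20, E=46, F=28.
Attach a triangular bipyramid (V=5, E=9, F=6) along a 3-gon: merge 3 vertices and 3 edges, delete both glued faces → V=22, E=52, F=32.
Check: V − E + F = 22 − 52 + 32 = 2.

52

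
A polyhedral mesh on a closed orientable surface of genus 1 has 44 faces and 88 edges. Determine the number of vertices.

44

For a closed orientable surface of genus 1, χ = 2 − 2·1 = 0.
V = 0 + E − F = 0 + 88 − 44 = 44.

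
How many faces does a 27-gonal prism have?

A prism on an n-gon has two n-gon bases and n rectangular sides: V = 2·27 = 54, E = 3·27 = 81, F = 27 + 2 = 29.

29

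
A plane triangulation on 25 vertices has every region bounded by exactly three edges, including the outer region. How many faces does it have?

46

In a plane triangulation 3F = 2E and V − E + F = 2, so F = 2V − 4 = 2·25 − 4 = 46.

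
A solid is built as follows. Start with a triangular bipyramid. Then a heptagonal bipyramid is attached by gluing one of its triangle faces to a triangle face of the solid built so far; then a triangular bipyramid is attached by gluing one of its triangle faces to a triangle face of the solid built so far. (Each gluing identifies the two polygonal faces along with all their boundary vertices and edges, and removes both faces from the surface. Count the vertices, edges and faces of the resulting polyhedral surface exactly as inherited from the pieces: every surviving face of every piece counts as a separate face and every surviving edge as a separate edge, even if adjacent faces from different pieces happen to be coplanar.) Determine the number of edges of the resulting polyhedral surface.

33

A triangular bipyramid: V=5, E=9, F=6.
Attach a heptagonal bipyramid (V=9, E=21, F=14) along a 3-gon: merge 3 vertices and 3 edges, delete both glued faces → V=11, E=27, F=18.
Attach a triangular bipyramid (V=5, E=9, F=6) along a 3-gon: merge 3 vertices and 3 edges, delete both glued faces → V=13, E=33, F=22.
Check: V − E + F = 13 − 33 + 22 = 2.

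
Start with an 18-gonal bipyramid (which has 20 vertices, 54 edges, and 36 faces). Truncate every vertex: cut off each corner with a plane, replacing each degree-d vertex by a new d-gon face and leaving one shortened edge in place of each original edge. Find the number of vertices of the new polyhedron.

Truncation replaces each original edge-end by a new vertex, so V′ = 2E = 108.
Each original edge survives, and each old vertex of degree d contributes d new edges; summing degrees gives Σd = 2E, so E′ = E + 2E = 3E = 162.
Each original face survives and each original vertex becomes one new face: F′ = F + V = 56.

108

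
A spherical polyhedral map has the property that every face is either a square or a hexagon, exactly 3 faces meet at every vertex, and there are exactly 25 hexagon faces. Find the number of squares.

6

Let x be the number of squares; then F = 25 + x.
Edge–face incidences: 2E = 6·25 + 4·x = 150 + 4x.
Every vertex has degree 3, so 3V = 2E.
Euler: V − E + F = 2 ⇒ (2E)/3 − E + (25 + x) = 2.
Multiply by 6: 2·(2E) − 3·(2E) + 6·(25 + x) = 12, i.e. 150 + 6x − (150 + 4x) = 12.
Collecting terms: 2x = 12, so x = 6.
Then 2E = 150 + 4·6 = 174, so E = 87, V = 2E/3 = 58, F = 25 + 6 = 31.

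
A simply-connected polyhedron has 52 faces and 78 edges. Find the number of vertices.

28

Here V − E + F = 2.
V = 2 + E − F = 2 + 78 − 52 = 28.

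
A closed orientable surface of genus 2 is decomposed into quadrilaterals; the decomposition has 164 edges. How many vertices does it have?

80

χ = 2 − 2·2 = -2, and every face is a square so 4F = 2E.
F = 2E/4 = 82. Then V = -2 + E − F = -2 + 164 − 82 = 80.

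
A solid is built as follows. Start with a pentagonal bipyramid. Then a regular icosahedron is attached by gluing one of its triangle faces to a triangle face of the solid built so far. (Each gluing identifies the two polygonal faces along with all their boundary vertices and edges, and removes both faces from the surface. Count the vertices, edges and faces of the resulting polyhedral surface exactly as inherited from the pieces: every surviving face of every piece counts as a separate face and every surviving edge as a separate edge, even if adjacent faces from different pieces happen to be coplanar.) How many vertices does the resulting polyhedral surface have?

16

A pentagonal bipyramid: V=7, E=15, F=10.
Attach a regular icosahedron (V=12, E=30, F=20) along a 3-gon: merge 3 vertices and 3 edges, delete both glued faces → V=16, E=42, F=28.
Check: V − E + F = 16 − 42 + 28 = 2.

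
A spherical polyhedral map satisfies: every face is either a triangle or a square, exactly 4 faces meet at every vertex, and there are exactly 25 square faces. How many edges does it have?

62

Let x be the number of triangles; then F = 25 + x.
Edge–face incidences: 2E = 4·25 + 3·x = 100 + 3x.
Every vertex has degree 4, so 4V = 2E.
Euler: V − E + F = 2 ⇒ (2E)/4 − E + (25 + x) = 2.
Multiply by 8: 2·(2E) − 4·(2E) + 8·(25 + x) = 16, i.e. 200 + 8x − 2·(100 + 3x) = 16.
Collecting terms: 2x = 16, so x = 8.
Then 2E = 100 + 3·8 = 124, so E = 62, V = 2E/4 = 31, F = 25 + 8 = 33.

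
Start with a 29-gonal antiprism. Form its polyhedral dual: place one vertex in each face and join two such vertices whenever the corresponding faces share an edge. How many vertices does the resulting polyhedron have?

60

The base solid has V = 58, E = 116, F = 60.
The dual swaps V and F and preserves E: V′ = F = 60, E′ = E = 116, F′ = V = 58.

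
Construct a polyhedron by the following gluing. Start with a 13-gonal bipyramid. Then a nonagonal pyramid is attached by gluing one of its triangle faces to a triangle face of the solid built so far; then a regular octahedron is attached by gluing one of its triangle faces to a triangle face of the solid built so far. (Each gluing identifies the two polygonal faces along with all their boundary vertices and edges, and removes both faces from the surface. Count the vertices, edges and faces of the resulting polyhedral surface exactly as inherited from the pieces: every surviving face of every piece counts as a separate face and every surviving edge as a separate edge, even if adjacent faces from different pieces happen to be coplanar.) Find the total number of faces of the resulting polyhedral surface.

40

A 13-gonal bipyramid: V=15, E=39, F=26.
Attach a nonagonal pyramid (V=10, E=18, F=10) along a 3-gon: merge 3 vertices and 3 edges, delete both glued faces → V=22, E=54, F=34.
Attach a regular octahedron (V=6, E=12, F=8) along a 3-gon: merge 3 vertices and 3 edges, delete both glued faces → V=25, E=63, F=40.
Check: V − E + F = 25 − 63 + 40 = 2.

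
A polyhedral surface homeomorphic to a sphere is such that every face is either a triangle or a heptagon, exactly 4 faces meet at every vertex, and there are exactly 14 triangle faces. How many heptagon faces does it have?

2

Let x be the number of heptagons; then F = 14 + x.
Edge–face incidences: 2E = 3·14 + 7·x = 42 + 7x.
Every vertex has degree 4, so 4V = 2E.
Euler: V − E + F = 2 ⇒ (2E)/4 − E + (14 + x) = 2.
Multiply by 8: 2·(2E) − 4·(2E) + 8·(14 + x) = 16, i.e. 112 + 8x − 2·(42 + 7x) = 16.
Collecting terms: −6x + 28 = 16, so −6x = −12, so x = 2.
Then 2E = 42 + 7·2 = 56, so E = 28, V = 2E/4 = 14, F = 14 + 2 = 16.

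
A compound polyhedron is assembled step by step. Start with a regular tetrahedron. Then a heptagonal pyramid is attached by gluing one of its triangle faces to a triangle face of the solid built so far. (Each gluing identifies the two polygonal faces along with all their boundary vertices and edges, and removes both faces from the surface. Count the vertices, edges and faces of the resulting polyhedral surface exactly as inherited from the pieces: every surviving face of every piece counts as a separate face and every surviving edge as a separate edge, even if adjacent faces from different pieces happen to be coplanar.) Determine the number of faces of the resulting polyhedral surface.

A regular tetrahedron: V=4, E=6, F=4.
Attach a heptagonal pyramid (V=8, E=14, F=8) along a 3-gon: merge 3 vertices and 3 edges, delete both glued faces → V=9, E=17, F=10.
Check: V − E + F = 9 − 17 + 10 = 2.

10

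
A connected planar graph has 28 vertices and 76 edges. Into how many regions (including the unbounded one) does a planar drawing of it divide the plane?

50

Euler's formula for a connected plane graph: V − E + F = 2, so F = 2 − 28 + 76 = 50.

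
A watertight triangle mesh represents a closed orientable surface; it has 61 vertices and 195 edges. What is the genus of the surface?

Every face is a triangle and each edge borders two faces, so 3F = 2·195, giving F = 130.
χ = V − E + F = 61 − 195 + 130 = -4.
For a closed orientable surface χ = 2 − 2g, so g = (2 − (-4))/2 = 3.

3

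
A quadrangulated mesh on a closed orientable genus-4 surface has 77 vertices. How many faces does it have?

χ = 2 − 2·4 = -6, and every face is a square so 4F = 2E.
V − E + F = -6 with E = 4F/2 gives 77 − (4/2 − 1)·F = -6, so F = 83 and E = 166.

83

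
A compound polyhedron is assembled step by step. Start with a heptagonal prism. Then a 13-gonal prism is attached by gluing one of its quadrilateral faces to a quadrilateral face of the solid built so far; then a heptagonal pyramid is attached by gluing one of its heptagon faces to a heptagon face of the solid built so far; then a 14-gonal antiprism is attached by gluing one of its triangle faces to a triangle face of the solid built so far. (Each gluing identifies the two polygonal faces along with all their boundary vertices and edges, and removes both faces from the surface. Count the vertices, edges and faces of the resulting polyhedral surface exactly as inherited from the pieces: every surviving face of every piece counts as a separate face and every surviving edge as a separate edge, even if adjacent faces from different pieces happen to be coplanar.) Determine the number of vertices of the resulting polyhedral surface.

62

A heptagonal prism: V=14, E=21, F=9.
Attach a 13-gonal prism (V=26, E=39, F=15) along a 4-gon: merge 4 vertices and 4 edges, delete both glued faces → V=36, E=56, F=22.
Attach a heptagonal pyramid (V=8, E=14, F=8) along a 7-gon: merge 7 vertices and 7 edges, delete both glued faces → V=37, E=63, F=28.
Attach a 14-gonal antiprism (V=28, E=56, F=30) along a 3-gon: merge 3 vertices and 3 edges, delete both glued faces → V=62, E=116, F=56.
Check: V − E + F = 62 − 116 + 56 = 2.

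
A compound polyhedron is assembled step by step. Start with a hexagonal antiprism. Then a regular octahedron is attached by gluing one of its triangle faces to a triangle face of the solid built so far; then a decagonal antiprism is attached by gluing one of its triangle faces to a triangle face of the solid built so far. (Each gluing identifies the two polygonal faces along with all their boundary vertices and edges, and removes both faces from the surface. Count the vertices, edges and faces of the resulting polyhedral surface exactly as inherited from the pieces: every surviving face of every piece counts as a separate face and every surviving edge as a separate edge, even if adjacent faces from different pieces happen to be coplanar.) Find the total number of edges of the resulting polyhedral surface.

A hexagonal antiprism: V=12, E=24, F=14.
Attach a regular octahedron (V=6, E=12, F=8) along a 3-gon: merge 3 vertices and 3 edges, delete both glued faces → V=15, E=33, F=20.
Attach a decagonal antiprism (V=20, E=40, F=22) along a 3-gon: merge 3 vertices and 3 edges, delete both glued faces → V=32, E=70, F=40.
Check: V − E + F = 32 − 70 + 40 = 2.

70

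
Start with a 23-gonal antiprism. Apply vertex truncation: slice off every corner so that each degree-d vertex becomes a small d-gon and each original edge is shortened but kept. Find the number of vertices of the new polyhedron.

184

The base solid has V = 46, E = 92, F = 48.
Truncation replaces each original edge-end by a new vertex, so V′ = 2E = 184.
Each original edge survives, and each old vertex of degree d contributes d new edges; summing degrees gives Σd = 2E, so E′ = E + 2E = 3E = 276.
Each original face survives and each original vertex becomes one new face: F′ = F + V = 94.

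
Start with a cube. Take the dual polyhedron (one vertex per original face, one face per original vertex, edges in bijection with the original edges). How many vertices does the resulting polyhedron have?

The base solid has V = 8, E = 12, F = 6.
The dual swaps V and F and preserves E: V′ = F = 6, E′ = E = 12, F′ = V = 8.

6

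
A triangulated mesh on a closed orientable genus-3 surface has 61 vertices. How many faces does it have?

χ = 2 − 2·3 = -4, and every face is a triangle so 3F = 2E.
V − E + F = -4 with E = 3F/2 gives 61 − (3/2 − 1)·F = -4, so F = 130 and E = 195.

130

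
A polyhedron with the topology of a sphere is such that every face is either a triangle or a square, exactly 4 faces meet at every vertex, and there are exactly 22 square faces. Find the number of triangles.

8

Let x be the number of triangles; then F = 22 + x.
Edge–face incidences: 2E = 4·22 + 3·x = 88 + 3x.
Every vertex has degree 4, so 4V = 2E.
Euler: V − E + F = 2 ⇒ (2E)/4 − E + (22 + x) = 2.
Multiply by 8: 2·(2E) − 4·(2E) + 8·(22 + x) = 16, i.e. 176 + 8x − 2·(88 + 3x) = 16.
Collecting terms: 2x = 16, so x = 8.
Then 2E = 88 + 3·8 = 112, so E = 56, V = 2E/4 = 28, F = 22 + 8 = 30.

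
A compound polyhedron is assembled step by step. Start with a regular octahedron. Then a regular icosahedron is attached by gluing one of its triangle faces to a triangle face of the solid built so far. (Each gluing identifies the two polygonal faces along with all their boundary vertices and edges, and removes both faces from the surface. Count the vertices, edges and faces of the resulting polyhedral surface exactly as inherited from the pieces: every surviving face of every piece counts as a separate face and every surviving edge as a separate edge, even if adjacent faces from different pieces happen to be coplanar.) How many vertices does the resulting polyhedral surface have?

15

A regular octahedron: V=6, E=12, F=8.
Attach a regular icosahedron (V=12, E=30, F=20) along a 3-gon: merge 3 vertices and 3 edges, delete both glued faces → V=15, E=39, F=26.
Check: V − E + F = 15 − 39 + 26 = 2.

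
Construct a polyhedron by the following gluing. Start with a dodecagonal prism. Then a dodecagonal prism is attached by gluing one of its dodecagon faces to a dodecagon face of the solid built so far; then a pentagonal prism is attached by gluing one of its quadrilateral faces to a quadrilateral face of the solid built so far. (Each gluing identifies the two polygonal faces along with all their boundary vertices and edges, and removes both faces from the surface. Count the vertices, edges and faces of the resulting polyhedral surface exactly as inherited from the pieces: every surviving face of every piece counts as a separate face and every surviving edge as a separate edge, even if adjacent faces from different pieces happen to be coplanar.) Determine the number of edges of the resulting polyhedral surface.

A dodecagonal prism: V=24, E=36, F=14.
Attach a dodecagonal prism (V=24, E=36, F=14) along a 12-gon: merge 12 vertices and 12 edges, delete both glued faces → V=36, E=60, F=26.
Attach a pentagonal prism (V=10, E=15, F=7) along a 4-gon: merge 4 vertices and 4 edges, delete both glued faces → V=42, E=71, F=31.
Check: V − E + F = 42 − 71 + 31 = 2.

71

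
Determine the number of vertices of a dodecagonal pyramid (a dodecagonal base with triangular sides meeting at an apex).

13

A pyramid on an n-gon base has one n-gon and n triangles: V = 12 + 1 = 13, E = 2·12 = 24, F = 12 + 1 = 13.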